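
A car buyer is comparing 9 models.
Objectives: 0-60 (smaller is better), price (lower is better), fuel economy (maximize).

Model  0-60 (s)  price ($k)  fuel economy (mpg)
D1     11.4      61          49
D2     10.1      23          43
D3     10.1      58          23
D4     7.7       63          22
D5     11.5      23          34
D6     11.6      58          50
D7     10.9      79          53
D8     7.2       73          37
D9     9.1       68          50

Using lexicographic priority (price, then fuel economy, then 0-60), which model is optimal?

D2

First minimize price: best is 23, kept {D2, D5}.
Then maximize fuel economy: best is 43, kept {D2}.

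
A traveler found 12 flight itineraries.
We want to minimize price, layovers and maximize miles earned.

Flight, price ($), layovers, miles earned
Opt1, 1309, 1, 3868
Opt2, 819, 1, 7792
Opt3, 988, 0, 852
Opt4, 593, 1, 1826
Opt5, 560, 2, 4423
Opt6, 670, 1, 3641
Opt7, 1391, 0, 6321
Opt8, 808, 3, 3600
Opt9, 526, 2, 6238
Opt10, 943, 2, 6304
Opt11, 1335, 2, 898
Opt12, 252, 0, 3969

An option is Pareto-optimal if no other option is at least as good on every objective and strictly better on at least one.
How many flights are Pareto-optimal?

Opt1: dominated by Opt2 (price 819≤1309, layovers 1≤1, miles earned 7792≥3868).
Opt2: not dominated (best miles earned).
Opt3: dominated by Opt12 (price 252≤988, layovers 0≤0, miles earned 3969≥852).
Opt4: dominated by Opt12 (price 252≤593, layovers 0≤1, miles earned 3969≥1826).
Opt5: dominated by Opt9 (price 526≤560, layovers 2≤2, miles earned 6238≥4423).
Opt6: dominated by Opt12 (price 252≤670, layovers 0≤1, miles earned 3969≥3641).
Opt7: not dominated.
Opt8: dominated by Opt5 (price 560≤808, layovers 2≤3, miles earned 4423≥3600).
Opt9: not dominated.
Opt10: dominated by Opt2 (price 819≤943, layovers 1≤2, miles earned 7792≥6304).
Opt11: dominated by Opt1 (price 1309≤1335, layovers 1≤2, miles earned 3868≥898).
Opt12: not dominated (best price).
Pareto-optimal: Opt2, Opt7, Opt9, Opt12 → 4.

4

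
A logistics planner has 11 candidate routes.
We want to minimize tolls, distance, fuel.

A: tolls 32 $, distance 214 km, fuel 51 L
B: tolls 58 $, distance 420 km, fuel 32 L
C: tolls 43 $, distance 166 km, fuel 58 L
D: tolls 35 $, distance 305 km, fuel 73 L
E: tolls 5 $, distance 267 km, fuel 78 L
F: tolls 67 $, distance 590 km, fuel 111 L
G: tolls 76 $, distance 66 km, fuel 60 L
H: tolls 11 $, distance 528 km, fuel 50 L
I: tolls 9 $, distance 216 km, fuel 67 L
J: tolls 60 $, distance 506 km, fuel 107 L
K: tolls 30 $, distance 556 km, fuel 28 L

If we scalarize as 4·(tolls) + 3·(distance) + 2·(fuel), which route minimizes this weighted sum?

G

A: 4·32 + 3·214 + 2·51 = 872
B: 4·58 + 3·420 + 2·32 = 1556
C: 4·43 + 3·166 + 2·58 = 786
D: 4·35 + 3·305 + 2·73 = 1201
E: 4·5 + 3·267 + 2·78 = 977
F: 4·67 + 3·590 + 2·111 = 2260
G: 4·76 + 3·66 + 2·60 = 622
H: 4·11 + 3·528 + 2·50 = 1728
I: 4·9 + 3·216 + 2·67 = 818
J: 4·60 + 3·506 + 2·107 = 1972
K: 4·30 + 3·556 + 2·28 = 1844
Lowest: G at 622.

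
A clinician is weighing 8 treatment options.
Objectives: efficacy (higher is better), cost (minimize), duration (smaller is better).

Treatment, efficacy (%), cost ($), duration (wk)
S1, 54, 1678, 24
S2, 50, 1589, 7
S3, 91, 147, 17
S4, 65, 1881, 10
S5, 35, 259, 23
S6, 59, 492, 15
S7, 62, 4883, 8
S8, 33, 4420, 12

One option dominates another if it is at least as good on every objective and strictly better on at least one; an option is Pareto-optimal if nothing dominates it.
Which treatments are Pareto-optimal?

S2, S3, S4, S6, S7

S1: dominated by S3 (efficacy 91≥54, cost 147≤1678, duration 17≤24).
S2: not dominated (best duration).
S3: not dominated (best efficacy).
S4: not dominated.
S5: dominated by S3 (efficacy 91≥35, cost 147≤259, duration 17≤23).
S6: not dominated.
S7: not dominated.
S8: dominated by S2 (efficacy 50≥33, cost 1589≤4420, duration 7≤12).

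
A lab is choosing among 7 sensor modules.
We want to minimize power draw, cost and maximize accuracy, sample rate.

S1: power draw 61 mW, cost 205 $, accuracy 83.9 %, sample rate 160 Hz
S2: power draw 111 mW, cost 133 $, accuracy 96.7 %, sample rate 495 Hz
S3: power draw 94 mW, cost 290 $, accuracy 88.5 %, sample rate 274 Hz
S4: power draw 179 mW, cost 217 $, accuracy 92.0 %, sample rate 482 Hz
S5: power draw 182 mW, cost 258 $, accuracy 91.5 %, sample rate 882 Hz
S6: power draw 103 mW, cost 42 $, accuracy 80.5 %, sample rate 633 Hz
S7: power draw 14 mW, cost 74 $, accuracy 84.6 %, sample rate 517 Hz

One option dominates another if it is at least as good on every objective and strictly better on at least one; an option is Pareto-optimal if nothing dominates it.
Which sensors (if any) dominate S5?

none

S1: worse on accuracy (83.9 vs 91.5).
S2: worse on sample rate (495 vs 882).
S3: worse on cost (290 vs 258).
S4: worse on sample rate (482 vs 882).
S6: worse on accuracy (80.5 vs 91.5).
S7: worse on accuracy (84.6 vs 91.5).
No option dominates S5.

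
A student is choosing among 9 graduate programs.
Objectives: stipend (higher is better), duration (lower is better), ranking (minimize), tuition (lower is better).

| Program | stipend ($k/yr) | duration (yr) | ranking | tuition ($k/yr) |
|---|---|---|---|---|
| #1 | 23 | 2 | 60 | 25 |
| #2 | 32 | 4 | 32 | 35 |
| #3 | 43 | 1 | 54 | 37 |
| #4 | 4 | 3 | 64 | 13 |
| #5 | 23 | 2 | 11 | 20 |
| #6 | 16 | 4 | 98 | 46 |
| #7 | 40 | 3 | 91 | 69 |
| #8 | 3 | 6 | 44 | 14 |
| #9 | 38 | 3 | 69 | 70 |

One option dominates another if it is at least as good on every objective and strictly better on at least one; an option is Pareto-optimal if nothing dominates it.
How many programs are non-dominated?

5

#1: dominated by #5 (stipend 23≥23, duration 2≤2, ranking 11≤60, tuition 20≤25).
#2: not dominated.
#3: not dominated (best stipend).
#4: not dominated (best tuition).
#5: not dominated (best ranking).
#6: dominated by #1 (stipend 23≥16, duration 2≤4, ranking 60≤98, tuition 25≤46).
#7: dominated by #3 (stipend 43≥40, duration 1≤3, ranking 54≤91, tuition 37≤69).
#8: not dominated.
#9: dominated by #3 (stipend 43≥38, duration 1≤3, ranking 54≤69, tuition 37≤70).
Pareto-optimal: #2, #3, #4, #5, #8 → 5.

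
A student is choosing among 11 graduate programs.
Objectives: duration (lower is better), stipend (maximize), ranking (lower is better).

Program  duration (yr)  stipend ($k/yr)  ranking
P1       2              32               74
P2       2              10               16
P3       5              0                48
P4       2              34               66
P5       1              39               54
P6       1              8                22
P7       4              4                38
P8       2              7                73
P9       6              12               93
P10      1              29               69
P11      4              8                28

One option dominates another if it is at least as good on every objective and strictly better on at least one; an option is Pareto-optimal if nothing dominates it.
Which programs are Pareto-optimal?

P2, P5, P6

P1: dominated by P4 (duration 2≤2, stipend 34≥32, ranking 66≤74).
P2: not dominated (best ranking).
P3: dominated by P2 (duration 2≤5, stipend 10≥0, ranking 16≤48).
P4: dominated by P5 (duration 1≤2, stipend 39≥34, ranking 54≤66).
P5: not dominated (best stipend).
P6: not dominated.
P7: dominated by P2 (duration 2≤4, stipend 10≥4, ranking 16≤38).
P8: dominated by P2 (duration 2≤2, stipend 10≥7, ranking 16≤73).
P9: dominated by P1 (duration 2≤6, stipend 32≥12, ranking 74≤93).
P10: dominated by P5 (duration 1≤1, stipend 39≥29, ranking 54≤69).
P11: dominated by P2 (duration 2≤4, stipend 10≥8, ranking 16≤28).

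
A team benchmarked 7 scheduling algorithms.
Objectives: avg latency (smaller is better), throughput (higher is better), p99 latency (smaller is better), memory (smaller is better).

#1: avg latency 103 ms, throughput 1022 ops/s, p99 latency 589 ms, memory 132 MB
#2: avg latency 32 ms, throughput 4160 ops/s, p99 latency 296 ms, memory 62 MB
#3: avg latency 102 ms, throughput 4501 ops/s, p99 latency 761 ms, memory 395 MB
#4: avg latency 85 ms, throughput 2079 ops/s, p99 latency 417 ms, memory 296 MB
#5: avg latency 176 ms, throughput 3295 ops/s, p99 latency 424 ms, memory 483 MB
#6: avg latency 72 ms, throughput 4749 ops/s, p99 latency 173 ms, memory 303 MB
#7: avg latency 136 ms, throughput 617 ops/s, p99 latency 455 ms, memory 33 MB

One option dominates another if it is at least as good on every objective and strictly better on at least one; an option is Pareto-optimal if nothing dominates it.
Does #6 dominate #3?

Yes

#6 vs #3: avg latency 72≤102, throughput 4749≥4501, p99 latency 173≤761, memory 303≤395 — #6 is at least as good on every objective with at least one strict improvement.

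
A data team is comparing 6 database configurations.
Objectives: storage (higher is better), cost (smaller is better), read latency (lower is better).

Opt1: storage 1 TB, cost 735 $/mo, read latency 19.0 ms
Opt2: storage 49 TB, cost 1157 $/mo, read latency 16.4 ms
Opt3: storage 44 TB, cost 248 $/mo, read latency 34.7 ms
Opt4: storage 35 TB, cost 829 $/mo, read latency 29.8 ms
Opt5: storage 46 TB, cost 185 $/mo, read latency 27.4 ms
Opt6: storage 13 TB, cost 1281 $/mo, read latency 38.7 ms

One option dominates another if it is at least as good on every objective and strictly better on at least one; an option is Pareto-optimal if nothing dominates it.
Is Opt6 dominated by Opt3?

Yes

Opt3 vs Opt6: storage 44≥13, cost 248≤1281, read latency 34.7≤38.7 — Opt3 is at least as good on every objective with at least one strict improvement.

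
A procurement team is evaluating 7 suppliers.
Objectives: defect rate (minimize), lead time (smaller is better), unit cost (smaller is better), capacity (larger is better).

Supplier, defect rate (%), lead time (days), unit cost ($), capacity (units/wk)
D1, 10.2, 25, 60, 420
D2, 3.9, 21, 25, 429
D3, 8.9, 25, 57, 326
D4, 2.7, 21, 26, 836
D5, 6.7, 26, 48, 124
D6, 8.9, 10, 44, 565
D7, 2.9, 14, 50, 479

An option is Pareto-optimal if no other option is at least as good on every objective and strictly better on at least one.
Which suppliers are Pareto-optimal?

D2, D4, D6, D7

D1: dominated by D2 (defect rate 3.9≤10.2, lead time 21≤25, unit cost 25≤60, capacity 429≥420).
D2: not dominated (best unit cost).
D3: dominated by D2 (defect rate 3.9≤8.9, lead time 21≤25, unit cost 25≤57, capacity 429≥326).
D4: not dominated (best defect rate).
D5: dominated by D2 (defect rate 3.9≤6.7, lead time 21≤26, unit cost 25≤48, capacity 429≥124).
D6: not dominated (best lead time).
D7: not dominated.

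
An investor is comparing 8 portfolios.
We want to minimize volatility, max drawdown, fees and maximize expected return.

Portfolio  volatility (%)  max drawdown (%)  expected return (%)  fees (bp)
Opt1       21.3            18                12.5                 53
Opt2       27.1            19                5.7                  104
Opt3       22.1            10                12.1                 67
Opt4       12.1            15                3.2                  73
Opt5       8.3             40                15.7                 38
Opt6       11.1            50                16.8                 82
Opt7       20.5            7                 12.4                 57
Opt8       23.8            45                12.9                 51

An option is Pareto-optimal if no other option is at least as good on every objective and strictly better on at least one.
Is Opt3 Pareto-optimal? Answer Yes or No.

No

Opt7 vs Opt3: volatility 20.5≤22.1, max drawdown 7≤10, expected return 12.4≥12.1, fees 57≤67 — Opt7 is at least as good on every objective and strictly better on at least one, so Opt7 dominates Opt3.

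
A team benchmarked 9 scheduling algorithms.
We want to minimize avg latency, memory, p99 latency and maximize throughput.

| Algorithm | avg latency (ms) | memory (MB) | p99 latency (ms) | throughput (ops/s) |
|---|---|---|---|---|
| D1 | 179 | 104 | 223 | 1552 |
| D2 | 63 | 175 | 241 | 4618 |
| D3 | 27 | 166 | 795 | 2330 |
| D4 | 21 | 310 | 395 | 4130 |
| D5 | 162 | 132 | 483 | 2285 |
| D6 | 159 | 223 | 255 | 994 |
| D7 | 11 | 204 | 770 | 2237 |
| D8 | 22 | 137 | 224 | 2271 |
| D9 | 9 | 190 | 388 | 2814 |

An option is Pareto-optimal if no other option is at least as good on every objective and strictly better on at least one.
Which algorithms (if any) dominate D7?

D9

D9: avg latency 9≤11, memory 190≤204, p99 latency 388≤770, throughput 2814≥2237 — dominates D7.
Others (D1, D2, D3, D4, D5, D6, D8) are each worse than D7 on at least one objective.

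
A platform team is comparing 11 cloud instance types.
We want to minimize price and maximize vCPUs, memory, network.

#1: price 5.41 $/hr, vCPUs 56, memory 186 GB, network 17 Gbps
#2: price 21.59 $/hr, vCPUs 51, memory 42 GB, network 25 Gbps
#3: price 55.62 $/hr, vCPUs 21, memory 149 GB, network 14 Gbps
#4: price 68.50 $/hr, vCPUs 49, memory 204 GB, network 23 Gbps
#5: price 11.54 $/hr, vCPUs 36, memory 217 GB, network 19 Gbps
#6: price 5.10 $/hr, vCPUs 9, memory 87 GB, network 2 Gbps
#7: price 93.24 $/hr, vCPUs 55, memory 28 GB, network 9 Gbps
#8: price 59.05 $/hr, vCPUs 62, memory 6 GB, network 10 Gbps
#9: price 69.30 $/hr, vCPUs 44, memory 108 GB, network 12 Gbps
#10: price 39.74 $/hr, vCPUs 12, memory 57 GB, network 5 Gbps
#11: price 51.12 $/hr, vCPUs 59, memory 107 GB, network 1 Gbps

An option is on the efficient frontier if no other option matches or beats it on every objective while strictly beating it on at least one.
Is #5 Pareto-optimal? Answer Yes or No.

#1: worse on memory (186 vs 217).
#2: worse on price (21.59 vs 11.54).
#3: worse on price (55.62 vs 11.54).
#4: worse on price (68.50 vs 11.54).
#6: worse on vCPUs (9 vs 36).
#7: worse on price (93.24 vs 11.54).
#8: worse on price (59.05 vs 11.54).
#9: worse on price (69.30 vs 11.54).
#10: worse on price (39.74 vs 11.54).
#11: worse on price (51.12 vs 11.54).
No option is at least as good as #5 on every objective and strictly better on one.

Yes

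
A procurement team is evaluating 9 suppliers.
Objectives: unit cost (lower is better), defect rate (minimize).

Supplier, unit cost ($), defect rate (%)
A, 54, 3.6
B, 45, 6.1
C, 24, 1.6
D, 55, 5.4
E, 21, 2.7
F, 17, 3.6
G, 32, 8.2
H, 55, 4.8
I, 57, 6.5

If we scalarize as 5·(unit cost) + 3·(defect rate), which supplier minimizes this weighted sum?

F

A: 5·54 + 3·3.6 = 280.8
B: 5·45 + 3·6.1 = 243.3
C: 5·24 + 3·1.6 = 124.8
D: 5·55 + 3·5.4 = 291.2
E: 5·21 + 3·2.7 = 113.1
F: 5·17 + 3·3.6 = 95.8
G: 5·32 + 3·8.2 = 184.6
H: 5·55 + 3·4.8 = 289.4
I: 5·57 + 3·6.5 = 304.5
Lowest: F at 95.8.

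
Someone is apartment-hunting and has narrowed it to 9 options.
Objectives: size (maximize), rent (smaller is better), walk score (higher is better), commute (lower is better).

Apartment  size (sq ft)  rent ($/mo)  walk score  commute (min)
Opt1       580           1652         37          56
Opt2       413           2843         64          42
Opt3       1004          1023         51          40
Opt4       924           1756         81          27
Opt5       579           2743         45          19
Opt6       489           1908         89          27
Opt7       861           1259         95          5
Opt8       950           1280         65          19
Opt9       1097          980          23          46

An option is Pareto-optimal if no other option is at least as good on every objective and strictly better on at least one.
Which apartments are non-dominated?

Opt1: dominated by Opt3 (size 1004≥580, rent 1023≤1652, walk score 51≥37, commute 40≤56).
Opt2: dominated by Opt4 (size 924≥413, rent 1756≤2843, walk score 81≥64, commute 27≤42).
Opt3: not dominated.
Opt4: not dominated.
Opt5: dominated by Opt7 (size 861≥579, rent 1259≤2743, walk score 95≥45, commute 5≤19).
Opt6: dominated by Opt7 (size 861≥489, rent 1259≤1908, walk score 95≥89, commute 5≤27).
Opt7: not dominated (best walk score).
Opt8: not dominated.
Opt9: not dominated (best size).

Opt3, Opt4, Opt7, Opt8, Opt9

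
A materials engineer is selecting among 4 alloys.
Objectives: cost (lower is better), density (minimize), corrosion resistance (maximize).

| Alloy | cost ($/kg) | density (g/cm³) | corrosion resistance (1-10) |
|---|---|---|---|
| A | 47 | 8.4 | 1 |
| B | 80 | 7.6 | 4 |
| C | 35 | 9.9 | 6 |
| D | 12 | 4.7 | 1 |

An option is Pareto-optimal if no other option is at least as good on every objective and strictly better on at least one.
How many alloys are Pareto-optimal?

A: dominated by D (cost 12≤47, density 4.7≤8.4, corrosion resistance 1≥1).
B: not dominated.
C: not dominated (best corrosion resistance).
D: not dominated (best cost).
Pareto-optimal: B, C, D → 3.

3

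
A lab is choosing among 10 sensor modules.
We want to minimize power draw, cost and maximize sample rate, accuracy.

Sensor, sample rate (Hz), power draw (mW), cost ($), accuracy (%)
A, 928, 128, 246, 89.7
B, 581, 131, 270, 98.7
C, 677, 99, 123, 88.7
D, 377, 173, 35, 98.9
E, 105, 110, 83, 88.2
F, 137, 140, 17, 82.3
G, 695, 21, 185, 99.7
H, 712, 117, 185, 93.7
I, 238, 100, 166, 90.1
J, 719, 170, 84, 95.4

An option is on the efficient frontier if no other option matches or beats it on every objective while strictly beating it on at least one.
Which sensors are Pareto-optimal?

A: not dominated (best sample rate).
B: dominated by G (sample rate 695≥581, power draw 21≤131, cost 185≤270, accuracy 99.7≥98.7).
C: not dominated.
D: not dominated.
E: not dominated.
F: not dominated (best cost).
G: not dominated (best power draw).
H: not dominated.
I: not dominated.
J: not dominated.

A, C, D, E, F, G, H, I, J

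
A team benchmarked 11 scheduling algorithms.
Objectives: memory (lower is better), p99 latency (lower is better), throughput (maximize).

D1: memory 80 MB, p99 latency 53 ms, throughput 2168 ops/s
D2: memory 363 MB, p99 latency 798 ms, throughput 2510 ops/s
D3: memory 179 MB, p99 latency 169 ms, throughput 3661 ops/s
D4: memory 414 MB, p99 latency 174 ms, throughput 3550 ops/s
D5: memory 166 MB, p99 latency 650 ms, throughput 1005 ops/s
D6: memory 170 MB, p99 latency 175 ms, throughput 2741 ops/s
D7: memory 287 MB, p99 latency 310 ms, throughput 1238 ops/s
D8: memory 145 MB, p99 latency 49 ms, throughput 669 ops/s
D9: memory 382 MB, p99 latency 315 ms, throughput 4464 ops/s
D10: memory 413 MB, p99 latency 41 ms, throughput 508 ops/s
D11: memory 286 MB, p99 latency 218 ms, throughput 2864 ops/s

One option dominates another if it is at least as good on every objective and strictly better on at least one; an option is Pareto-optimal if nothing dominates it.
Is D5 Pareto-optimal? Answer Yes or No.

No

D1 vs D5: memory 80≤166, p99 latency 53≤650, throughput 2168≥1005 — D1 is at least as good on every objective and strictly better on at least one, so D1 dominates D5.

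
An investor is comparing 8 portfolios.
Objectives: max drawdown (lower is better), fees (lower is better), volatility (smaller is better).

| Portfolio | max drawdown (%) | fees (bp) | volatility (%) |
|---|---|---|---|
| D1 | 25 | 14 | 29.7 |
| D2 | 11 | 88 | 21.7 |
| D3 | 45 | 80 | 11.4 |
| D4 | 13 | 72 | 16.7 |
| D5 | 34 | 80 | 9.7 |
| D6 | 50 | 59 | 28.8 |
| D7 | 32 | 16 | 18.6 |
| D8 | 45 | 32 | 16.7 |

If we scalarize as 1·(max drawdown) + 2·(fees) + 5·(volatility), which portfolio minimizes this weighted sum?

D7

D1: 1·25 + 2·14 + 5·29.7 = 201.5
D2: 1·11 + 2·88 + 5·21.7 = 295.5
D3: 1·45 + 2·80 + 5·11.4 = 262.0
D4: 1·13 + 2·72 + 5·16.7 = 240.5
D5: 1·34 + 2·80 + 5·9.7 = 242.5
D6: 1·50 + 2·59 + 5·28.8 = 312.0
D7: 1·32 + 2·16 + 5·18.6 = 157.0
D8: 1·45 + 2·32 + 5·16.7 = 192.5
Lowest: D7 at 157.0.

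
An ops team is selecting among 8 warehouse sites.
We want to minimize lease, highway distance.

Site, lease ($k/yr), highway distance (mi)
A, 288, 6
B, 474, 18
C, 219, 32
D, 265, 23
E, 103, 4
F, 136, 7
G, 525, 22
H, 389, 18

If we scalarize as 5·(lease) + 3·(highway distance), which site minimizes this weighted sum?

A: 5·288 + 3·6 = 1458
B: 5·474 + 3·18 = 2424
C: 5·219 + 3·32 = 1191
D: 5·265 + 3·23 = 1394
E: 5·103 + 3·4 = 527
F: 5·136 + 3·7 = 701
G: 5·525 + 3·22 = 2691
H: 5·389 + 3·18 = 1999
Lowest: E at 527.

E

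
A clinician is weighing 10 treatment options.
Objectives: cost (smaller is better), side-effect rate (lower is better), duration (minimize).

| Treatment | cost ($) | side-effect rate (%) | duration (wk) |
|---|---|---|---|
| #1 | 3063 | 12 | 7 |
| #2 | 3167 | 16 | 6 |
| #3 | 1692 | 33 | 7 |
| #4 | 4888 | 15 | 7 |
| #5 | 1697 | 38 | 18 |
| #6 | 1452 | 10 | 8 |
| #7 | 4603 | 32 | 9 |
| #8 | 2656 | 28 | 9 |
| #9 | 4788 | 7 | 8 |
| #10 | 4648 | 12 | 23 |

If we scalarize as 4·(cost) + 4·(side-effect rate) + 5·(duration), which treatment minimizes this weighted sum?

#6

#1: 4·3063 + 4·12 + 5·7 = 12335
#2: 4·3167 + 4·16 + 5·6 = 12762
#3: 4·1692 + 4·33 + 5·7 = 6935
#4: 4·4888 + 4·15 + 5·7 = 19647
#5: 4·1697 + 4·38 + 5·18 = 7030
#6: 4·1452 + 4·10 + 5·8 = 5888
#7: 4·4603 + 4·32 + 5·9 = 18585
#8: 4·2656 + 4·28 + 5·9 = 10781
#9: 4·4788 + 4·7 + 5·8 = 19220
#10: 4·4648 + 4·12 + 5·23 = 18755
Lowest: #6 at 5888.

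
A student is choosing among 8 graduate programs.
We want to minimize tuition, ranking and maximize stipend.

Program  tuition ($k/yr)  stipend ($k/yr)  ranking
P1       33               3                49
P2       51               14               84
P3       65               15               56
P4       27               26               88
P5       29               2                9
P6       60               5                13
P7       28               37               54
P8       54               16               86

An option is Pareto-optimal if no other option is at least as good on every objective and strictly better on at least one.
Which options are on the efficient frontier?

P1: not dominated.
P2: dominated by P7 (tuition 28≤51, stipend 37≥14, ranking 54≤84).
P3: dominated by P7 (tuition 28≤65, stipend 37≥15, ranking 54≤56).
P4: not dominated (best tuition).
P5: not dominated (best ranking).
P6: not dominated.
P7: not dominated (best stipend).
P8: dominated by P7 (tuition 28≤54, stipend 37≥16, ranking 54≤86).

P1, P4, P5, P6, P7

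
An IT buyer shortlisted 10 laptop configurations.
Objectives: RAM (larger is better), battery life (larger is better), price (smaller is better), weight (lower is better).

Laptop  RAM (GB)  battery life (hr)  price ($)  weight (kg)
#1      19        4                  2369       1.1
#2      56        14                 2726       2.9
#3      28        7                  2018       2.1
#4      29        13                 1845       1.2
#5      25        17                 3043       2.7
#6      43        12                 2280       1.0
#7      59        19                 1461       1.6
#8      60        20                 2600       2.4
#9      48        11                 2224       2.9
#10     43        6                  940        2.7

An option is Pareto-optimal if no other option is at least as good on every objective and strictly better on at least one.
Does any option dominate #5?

#7 vs #5: RAM 59≥25, battery life 19≥17, price 1461≤3043, weight 1.6≤2.7 — #7 is at least as good on every objective and strictly better on at least one, so #7 dominates #5.

Yes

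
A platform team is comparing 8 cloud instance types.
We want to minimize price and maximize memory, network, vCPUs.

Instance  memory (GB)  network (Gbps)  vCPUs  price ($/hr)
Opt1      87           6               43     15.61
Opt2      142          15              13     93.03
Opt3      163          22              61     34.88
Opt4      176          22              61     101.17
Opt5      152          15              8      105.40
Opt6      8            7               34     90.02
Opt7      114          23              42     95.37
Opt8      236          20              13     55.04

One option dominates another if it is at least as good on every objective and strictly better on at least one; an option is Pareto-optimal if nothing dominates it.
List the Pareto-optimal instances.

Opt1, Opt3, Opt4, Opt7, Opt8

Opt1: not dominated (best price).
Opt2: dominated by Opt3 (memory 163≥142, network 22≥15, vCPUs 61≥13, price 34.88≤93.03).
Opt3: not dominated.
Opt4: not dominated.
Opt5: dominated by Opt3 (memory 163≥152, network 22≥15, vCPUs 61≥8, price 34.88≤105.40).
Opt6: dominated by Opt3 (memory 163≥8, network 22≥7, vCPUs 61≥34, price 34.88≤90.02).
Opt7: not dominated (best network).
Opt8: not dominated (best memory).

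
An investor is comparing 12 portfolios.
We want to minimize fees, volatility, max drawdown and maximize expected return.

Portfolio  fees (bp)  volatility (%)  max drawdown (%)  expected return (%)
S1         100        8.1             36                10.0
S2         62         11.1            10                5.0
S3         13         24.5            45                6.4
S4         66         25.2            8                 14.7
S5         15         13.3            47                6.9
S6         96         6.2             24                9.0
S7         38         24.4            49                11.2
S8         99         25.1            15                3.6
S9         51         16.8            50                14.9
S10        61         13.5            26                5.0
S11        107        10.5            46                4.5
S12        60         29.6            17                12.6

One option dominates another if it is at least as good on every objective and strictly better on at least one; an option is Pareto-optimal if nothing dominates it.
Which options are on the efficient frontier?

S1: not dominated.
S2: not dominated.
S3: not dominated (best fees).
S4: not dominated (best max drawdown).
S5: not dominated.
S6: not dominated (best volatility).
S7: not dominated.
S8: dominated by S2 (fees 62≤99, volatility 11.1≤25.1, max drawdown 10≤15, expected return 5.0≥3.6).
S9: not dominated (best expected return).
S10: not dominated.
S11: dominated by S1 (fees 100≤107, volatility 8.1≤10.5, max drawdown 36≤46, expected return 10.0≥4.5).
S12: not dominated.

S1, S2, S3, S4, S5, S6, S7, S9, S10, S12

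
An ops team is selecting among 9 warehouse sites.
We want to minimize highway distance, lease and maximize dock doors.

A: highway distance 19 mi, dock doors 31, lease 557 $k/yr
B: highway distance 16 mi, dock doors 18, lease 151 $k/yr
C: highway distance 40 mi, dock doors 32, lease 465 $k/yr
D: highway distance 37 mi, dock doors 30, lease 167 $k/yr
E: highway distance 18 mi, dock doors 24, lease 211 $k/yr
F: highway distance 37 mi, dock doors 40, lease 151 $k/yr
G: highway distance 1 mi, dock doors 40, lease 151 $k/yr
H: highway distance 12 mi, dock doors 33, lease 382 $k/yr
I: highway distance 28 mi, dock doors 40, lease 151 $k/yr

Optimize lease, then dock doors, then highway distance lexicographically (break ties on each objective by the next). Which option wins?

First minimize lease: best is 151, kept {B, F, G, I}.
Then maximize dock doors: best is 40, kept {F, G, I}.
Then minimize highway distance: best is 1, kept {G}.

G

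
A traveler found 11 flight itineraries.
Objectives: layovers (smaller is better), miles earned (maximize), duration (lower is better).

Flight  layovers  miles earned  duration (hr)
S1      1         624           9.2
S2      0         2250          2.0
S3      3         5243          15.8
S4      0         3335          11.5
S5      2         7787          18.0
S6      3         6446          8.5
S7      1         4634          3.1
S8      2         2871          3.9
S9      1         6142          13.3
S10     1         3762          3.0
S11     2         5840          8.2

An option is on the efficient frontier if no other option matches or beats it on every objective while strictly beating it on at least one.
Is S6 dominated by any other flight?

S1: worse on miles earned (624 vs 6446).
S2: worse on miles earned (2250 vs 6446).
S3: worse on miles earned (5243 vs 6446).
S4: worse on miles earned (3335 vs 6446).
S5: worse on duration (18.0 vs 8.5).
S7: worse on miles earned (4634 vs 6446).
S8: worse on miles earned (2871 vs 6446).
S9: worse on miles earned (6142 vs 6446).
S10: worse on miles earned (3762 vs 6446).
S11: worse on miles earned (5840 vs 6446).
No option is at least as good as S6 on every objective and strictly better on one.

No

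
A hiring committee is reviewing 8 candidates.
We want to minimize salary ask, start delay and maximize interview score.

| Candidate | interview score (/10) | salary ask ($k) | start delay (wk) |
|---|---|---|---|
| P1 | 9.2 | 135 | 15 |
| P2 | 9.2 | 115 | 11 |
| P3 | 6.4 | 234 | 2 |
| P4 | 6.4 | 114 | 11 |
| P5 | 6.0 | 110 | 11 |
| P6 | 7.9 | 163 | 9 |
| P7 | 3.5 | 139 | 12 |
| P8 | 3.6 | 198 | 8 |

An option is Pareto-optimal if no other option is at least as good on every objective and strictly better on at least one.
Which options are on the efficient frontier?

P1: dominated by P2 (interview score 9.2≥9.2, salary ask 115≤135, start delay 11≤15).
P2: not dominated.
P3: not dominated (best start delay).
P4: not dominated.
P5: not dominated (best salary ask).
P6: not dominated.
P7: dominated by P2 (interview score 9.2≥3.5, salary ask 115≤139, start delay 11≤12).
P8: not dominated.

P2, P3, P4, P5, P6, P8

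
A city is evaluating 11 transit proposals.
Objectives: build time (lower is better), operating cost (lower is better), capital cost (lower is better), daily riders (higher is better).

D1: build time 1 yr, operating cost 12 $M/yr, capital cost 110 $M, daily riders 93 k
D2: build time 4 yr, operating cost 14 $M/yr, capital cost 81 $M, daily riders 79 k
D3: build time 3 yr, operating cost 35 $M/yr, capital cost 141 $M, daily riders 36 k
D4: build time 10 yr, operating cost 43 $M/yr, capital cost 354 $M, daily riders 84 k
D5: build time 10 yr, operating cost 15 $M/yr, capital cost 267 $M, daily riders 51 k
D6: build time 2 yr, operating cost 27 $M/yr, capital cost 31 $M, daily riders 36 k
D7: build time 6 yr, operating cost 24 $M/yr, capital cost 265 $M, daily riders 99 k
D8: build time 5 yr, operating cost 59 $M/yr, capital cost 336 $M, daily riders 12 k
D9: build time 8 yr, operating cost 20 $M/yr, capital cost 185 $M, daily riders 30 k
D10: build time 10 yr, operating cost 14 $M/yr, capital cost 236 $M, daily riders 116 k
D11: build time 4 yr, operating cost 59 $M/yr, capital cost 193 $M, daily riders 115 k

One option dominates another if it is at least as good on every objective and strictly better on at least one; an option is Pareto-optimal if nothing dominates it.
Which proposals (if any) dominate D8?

D1: build time 1≤5, operating cost 12≤59, capital cost 110≤336, daily riders 93≥12 — dominates D8.
D2: build time 4≤5, operating cost 14≤59, capital cost 81≤336, daily riders 79≥12 — dominates D8.
D3: build time 3≤5, operating cost 35≤59, capital cost 141≤336, daily riders 36≥12 — dominates D8.
D6: build time 2≤5, operating cost 27≤59, capital cost 31≤336, daily riders 36≥12 — dominates D8.
D11: build time 4≤5, operating cost 59≤59, capital cost 193≤336, daily riders 115≥12 — dominates D8.
Others (D4, D5, D7, D9, D10) are each worse than D8 on at least one objective.

D1, D2, D3, D6, D11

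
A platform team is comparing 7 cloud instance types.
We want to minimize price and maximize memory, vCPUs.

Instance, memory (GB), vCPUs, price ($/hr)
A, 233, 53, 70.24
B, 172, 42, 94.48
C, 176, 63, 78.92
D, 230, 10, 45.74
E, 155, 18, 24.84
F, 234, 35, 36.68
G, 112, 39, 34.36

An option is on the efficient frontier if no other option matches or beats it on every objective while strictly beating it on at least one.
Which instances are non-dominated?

A, C, E, F, G

A: not dominated.
B: dominated by A (memory 233≥172, vCPUs 53≥42, price 70.24≤94.48).
C: not dominated (best vCPUs).
D: dominated by F (memory 234≥230, vCPUs 35≥10, price 36.68≤45.74).
E: not dominated (best price).
F: not dominated (best memory).
G: not dominated.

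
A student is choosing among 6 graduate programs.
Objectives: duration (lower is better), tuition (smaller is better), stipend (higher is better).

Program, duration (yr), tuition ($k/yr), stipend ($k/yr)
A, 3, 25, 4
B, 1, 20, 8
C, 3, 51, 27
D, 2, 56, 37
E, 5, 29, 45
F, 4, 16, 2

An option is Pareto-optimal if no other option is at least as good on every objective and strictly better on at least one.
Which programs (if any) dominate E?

A: worse on stipend (4 vs 45).
B: worse on stipend (8 vs 45).
C: worse on tuition (51 vs 29).
D: worse on tuition (56 vs 29).
F: worse on stipend (2 vs 45).
No option dominates E.

none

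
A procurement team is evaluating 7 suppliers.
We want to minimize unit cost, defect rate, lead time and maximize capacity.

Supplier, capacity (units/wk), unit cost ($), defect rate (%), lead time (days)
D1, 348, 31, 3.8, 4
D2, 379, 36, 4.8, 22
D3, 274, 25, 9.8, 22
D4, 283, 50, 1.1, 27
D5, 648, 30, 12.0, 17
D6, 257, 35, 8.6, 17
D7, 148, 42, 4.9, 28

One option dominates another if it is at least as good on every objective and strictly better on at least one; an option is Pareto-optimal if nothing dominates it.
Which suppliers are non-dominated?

D1, D2, D3, D4, D5

D1: not dominated (best lead time).
D2: not dominated.
D3: not dominated (best unit cost).
D4: not dominated (best defect rate).
D5: not dominated (best capacity).
D6: dominated by D1 (capacity 348≥257, unit cost 31≤35, defect rate 3.8≤8.6, lead time 4≤17).
D7: dominated by D1 (capacity 348≥148, unit cost 31≤42, defect rate 3.8≤4.9, lead time 4≤28).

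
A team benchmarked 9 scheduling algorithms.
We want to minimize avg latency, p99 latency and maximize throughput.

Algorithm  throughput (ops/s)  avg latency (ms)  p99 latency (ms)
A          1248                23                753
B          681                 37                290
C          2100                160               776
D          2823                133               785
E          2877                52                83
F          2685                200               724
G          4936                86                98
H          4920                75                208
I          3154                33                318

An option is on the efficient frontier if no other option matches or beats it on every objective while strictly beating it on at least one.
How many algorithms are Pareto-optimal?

A: not dominated (best avg latency).
B: not dominated.
C: dominated by E (throughput 2877≥2100, avg latency 52≤160, p99 latency 83≤776).
D: dominated by E (throughput 2877≥2823, avg latency 52≤133, p99 latency 83≤785).
E: not dominated (best p99 latency).
F: dominated by E (throughput 2877≥2685, avg latency 52≤200, p99 latency 83≤724).
G: not dominated (best throughput).
H: not dominated.
I: not dominated.
Pareto-optimal: A, B, E, G, H, I → 6.

6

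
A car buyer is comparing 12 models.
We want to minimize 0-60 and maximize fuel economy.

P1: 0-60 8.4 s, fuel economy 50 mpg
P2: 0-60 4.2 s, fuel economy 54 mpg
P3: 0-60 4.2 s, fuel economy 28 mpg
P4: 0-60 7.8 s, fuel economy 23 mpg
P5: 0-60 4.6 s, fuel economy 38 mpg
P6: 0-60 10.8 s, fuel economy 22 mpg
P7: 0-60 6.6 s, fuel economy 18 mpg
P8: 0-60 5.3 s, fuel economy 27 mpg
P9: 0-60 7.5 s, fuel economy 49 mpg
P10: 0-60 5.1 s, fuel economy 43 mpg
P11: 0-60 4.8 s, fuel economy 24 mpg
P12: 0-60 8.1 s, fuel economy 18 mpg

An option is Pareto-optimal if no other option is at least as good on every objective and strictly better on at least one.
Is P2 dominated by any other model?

No

P1: worse on 0-60 (8.4 vs 4.2).
P3: worse on fuel economy (28 vs 54).
P4: worse on 0-60 (7.8 vs 4.2).
P5: worse on 0-60 (4.6 vs 4.2).
P6: worse on 0-60 (10.8 vs 4.2).
P7: worse on 0-60 (6.6 vs 4.2).
P8: worse on 0-60 (5.3 vs 4.2).
P9: worse on 0-60 (7.5 vs 4.2).
P10: worse on 0-60 (5.1 vs 4.2).
P11: worse on 0-60 (4.8 vs 4.2).
P12: worse on 0-60 (8.1 vs 4.2).
No option is at least as good as P2 on every objective and strictly better on one.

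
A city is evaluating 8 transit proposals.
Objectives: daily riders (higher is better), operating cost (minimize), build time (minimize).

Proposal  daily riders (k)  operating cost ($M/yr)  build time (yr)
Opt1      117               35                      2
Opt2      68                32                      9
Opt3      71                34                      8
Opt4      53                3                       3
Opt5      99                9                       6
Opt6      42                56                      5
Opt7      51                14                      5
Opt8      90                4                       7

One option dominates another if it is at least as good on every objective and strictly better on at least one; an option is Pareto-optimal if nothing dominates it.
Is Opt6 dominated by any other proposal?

Opt1 vs Opt6: daily riders 117≥42, operating cost 35≤56, build time 2≤5 — Opt1 is at least as good on every objective and strictly better on at least one, so Opt1 dominates Opt6.

Yes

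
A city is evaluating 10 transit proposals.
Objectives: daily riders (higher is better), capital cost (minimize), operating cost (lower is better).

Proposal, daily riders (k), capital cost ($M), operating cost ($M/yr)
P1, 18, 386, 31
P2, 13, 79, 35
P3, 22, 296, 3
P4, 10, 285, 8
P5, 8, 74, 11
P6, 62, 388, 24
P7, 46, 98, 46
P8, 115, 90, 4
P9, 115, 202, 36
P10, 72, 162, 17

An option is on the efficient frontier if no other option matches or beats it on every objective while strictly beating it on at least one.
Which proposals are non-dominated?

P1: dominated by P3 (daily riders 22≥18, capital cost 296≤386, operating cost 3≤31).
P2: not dominated.
P3: not dominated (best operating cost).
P4: dominated by P8 (daily riders 115≥10, capital cost 90≤285, operating cost 4≤8).
P5: not dominated (best capital cost).
P6: dominated by P8 (daily riders 115≥62, capital cost 90≤388, operating cost 4≤24).
P7: dominated by P8 (daily riders 115≥46, capital cost 90≤98, operating cost 4≤46).
P8: not dominated.
P9: dominated by P8 (daily riders 115≥115, capital cost 90≤202, operating cost 4≤36).
P10: dominated by P8 (daily riders 115≥72, capital cost 90≤162, operating cost 4≤17).

P2, P3, P5, P8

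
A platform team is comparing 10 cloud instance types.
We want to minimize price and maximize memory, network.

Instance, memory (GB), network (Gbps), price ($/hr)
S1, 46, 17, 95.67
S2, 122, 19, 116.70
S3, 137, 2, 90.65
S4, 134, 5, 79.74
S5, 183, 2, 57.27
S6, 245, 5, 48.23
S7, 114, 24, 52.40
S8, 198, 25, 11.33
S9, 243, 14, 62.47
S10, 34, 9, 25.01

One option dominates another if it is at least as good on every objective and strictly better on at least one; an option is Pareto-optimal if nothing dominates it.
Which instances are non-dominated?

S6, S8, S9

S1: dominated by S7 (memory 114≥46, network 24≥17, price 52.40≤95.67).
S2: dominated by S8 (memory 198≥122, network 25≥19, price 11.33≤116.70).
S3: dominated by S5 (memory 183≥137, network 2≥2, price 57.27≤90.65).
S4: dominated by S6 (memory 245≥134, network 5≥5, price 48.23≤79.74).
S5: dominated by S6 (memory 245≥183, network 5≥2, price 48.23≤57.27).
S6: not dominated (best memory).
S7: dominated by S8 (memory 198≥114, network 25≥24, price 11.33≤52.40).
S8: not dominated (best network).
S9: not dominated.
S10: dominated by S8 (memory 198≥34, network 25≥9, price 11.33≤25.01).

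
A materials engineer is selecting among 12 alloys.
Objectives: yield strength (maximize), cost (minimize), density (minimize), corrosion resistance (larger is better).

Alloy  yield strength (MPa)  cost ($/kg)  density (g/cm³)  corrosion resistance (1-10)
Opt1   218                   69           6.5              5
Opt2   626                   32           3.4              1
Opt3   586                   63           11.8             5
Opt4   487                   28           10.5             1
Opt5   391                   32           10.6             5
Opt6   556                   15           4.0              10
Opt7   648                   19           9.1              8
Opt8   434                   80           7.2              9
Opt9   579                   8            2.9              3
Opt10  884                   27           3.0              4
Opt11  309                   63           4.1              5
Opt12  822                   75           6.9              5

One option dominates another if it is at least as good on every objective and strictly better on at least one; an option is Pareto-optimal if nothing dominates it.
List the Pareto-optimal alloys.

Opt6, Opt7, Opt9, Opt10, Opt12

Opt1: dominated by Opt6 (yield strength 556≥218, cost 15≤69, density 4.0≤6.5, corrosion resistance 10≥5).
Opt2: dominated by Opt10 (yield strength 884≥626, cost 27≤32, density 3.0≤3.4, corrosion resistance 4≥1).
Opt3: dominated by Opt7 (yield strength 648≥586, cost 19≤63, density 9.1≤11.8, corrosion resistance 8≥5).
Opt4: dominated by Opt6 (yield strength 556≥487, cost 15≤28, density 4.0≤10.5, corrosion resistance 10≥1).
Opt5: dominated by Opt6 (yield strength 556≥391, cost 15≤32, density 4.0≤10.6, corrosion resistance 10≥5).
Opt6: not dominated (best corrosion resistance).
Opt7: not dominated.
Opt8: dominated by Opt6 (yield strength 556≥434, cost 15≤80, density 4.0≤7.2, corrosion resistance 10≥9).
Opt9: not dominated (best cost).
Opt10: not dominated (best yield strength).
Opt11: dominated by Opt6 (yield strength 556≥309, cost 15≤63, density 4.0≤4.1, corrosion resistance 10≥5).
Opt12: not dominated.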